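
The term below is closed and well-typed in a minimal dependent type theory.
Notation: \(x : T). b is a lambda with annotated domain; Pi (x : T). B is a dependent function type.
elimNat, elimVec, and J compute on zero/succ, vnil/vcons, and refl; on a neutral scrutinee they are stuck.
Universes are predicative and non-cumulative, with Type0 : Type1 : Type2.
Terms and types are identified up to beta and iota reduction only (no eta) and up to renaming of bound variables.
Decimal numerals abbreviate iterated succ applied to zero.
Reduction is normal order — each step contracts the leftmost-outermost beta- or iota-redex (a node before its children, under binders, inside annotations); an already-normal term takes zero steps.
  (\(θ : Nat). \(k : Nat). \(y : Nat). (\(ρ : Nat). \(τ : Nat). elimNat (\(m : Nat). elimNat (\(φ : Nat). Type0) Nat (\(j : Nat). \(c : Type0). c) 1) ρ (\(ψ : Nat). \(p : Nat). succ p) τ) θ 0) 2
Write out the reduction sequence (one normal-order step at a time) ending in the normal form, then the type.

normal-order reduction sequence:
  (\(θ : Nat). \(k : Nat). \(y : Nat). (\(ρ : Nat). \(τ : Nat). elimNat (\(m : Nat). elimNat (\(φ : Nat). Type0) Nat (\(j : Nat). \(c : Type0). c) 1) ρ (\(ψ : Nat). \(p : Nat). succ p) τ) θ 0) 2
  ~> \(θ : Nat). \(k : Nat). (\(y : Nat). \(ρ : Nat). elimNat (\(τ : Nat). elimNat (\(m : Nat). Type0) Nat (\(φ : Nat). \(j : Type0). j) 1) y (\(c : Nat). \(ψ : Nat). succ ψ) ρ) 2 0
  ~> \(θ : Nat). \(k : Nat). (\(y : Nat). elimNat (\(ρ : Nat). elimNat (\(τ : Nat). Type0) Nat (\(m : Nat). \(φ : Type0). φ) 1) 2 (\(j : Nat). \(c : Nat). succ c) y) 0
  ~> \(θ : Nat). \(k : Nat). elimNat (\(y : Nat). elimNat (\(ρ : Nat). Type0) Nat (\(τ : Nat). \(m : Type0). m) 1) 2 (\(φ : Nat). \(j : Nat). succ j) 0
  ~> \(θ : Nat). \(k : Nat). 2
inferred type:
  Pi (θ : Nat). Pi (k : Nat). Nat


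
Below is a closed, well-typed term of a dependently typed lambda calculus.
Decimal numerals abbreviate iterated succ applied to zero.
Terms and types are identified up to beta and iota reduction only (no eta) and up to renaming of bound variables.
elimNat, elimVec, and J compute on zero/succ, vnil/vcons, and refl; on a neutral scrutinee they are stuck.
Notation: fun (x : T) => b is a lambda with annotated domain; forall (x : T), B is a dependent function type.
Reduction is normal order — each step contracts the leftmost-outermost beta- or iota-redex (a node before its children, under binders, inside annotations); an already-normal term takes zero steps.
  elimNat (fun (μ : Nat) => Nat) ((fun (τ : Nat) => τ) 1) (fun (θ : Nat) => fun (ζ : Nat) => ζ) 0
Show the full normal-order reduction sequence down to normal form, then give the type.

normal-order reduction sequence:
  elimNat (fun (μ : Nat) => Nat) ((fun (τ : Nat) => τ) 1) (fun (θ : Nat) => fun (ζ : Nat) => ζ) 0
  ~> (fun (μ : Nat) => μ) 1
  ~> 1
inferred type:
  Nat


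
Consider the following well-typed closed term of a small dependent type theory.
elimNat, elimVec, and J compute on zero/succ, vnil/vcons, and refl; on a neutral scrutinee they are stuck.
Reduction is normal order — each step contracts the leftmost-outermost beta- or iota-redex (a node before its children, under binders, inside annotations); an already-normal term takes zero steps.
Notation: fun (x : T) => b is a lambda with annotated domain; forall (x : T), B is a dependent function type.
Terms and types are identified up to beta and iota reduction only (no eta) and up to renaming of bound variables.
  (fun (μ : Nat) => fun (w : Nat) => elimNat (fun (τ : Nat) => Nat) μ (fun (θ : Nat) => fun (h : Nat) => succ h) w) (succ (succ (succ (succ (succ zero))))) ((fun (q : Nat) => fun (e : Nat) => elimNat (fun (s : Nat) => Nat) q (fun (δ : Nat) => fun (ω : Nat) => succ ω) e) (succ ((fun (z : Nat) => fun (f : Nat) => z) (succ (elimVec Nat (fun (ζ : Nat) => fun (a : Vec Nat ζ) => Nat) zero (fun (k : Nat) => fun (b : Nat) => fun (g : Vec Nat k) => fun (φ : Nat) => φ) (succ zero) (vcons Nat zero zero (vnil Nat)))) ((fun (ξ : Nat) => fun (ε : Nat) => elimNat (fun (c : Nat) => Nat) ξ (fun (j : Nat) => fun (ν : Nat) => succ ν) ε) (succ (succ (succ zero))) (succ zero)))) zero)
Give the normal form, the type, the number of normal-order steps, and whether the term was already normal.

reduced normal form:
  succ (succ (succ (succ (succ (succ (succ zero))))))
inferred type:
  Nat
steps to reach normal form (normal order): 20
term was already normal: no
first redex: a beta-redex


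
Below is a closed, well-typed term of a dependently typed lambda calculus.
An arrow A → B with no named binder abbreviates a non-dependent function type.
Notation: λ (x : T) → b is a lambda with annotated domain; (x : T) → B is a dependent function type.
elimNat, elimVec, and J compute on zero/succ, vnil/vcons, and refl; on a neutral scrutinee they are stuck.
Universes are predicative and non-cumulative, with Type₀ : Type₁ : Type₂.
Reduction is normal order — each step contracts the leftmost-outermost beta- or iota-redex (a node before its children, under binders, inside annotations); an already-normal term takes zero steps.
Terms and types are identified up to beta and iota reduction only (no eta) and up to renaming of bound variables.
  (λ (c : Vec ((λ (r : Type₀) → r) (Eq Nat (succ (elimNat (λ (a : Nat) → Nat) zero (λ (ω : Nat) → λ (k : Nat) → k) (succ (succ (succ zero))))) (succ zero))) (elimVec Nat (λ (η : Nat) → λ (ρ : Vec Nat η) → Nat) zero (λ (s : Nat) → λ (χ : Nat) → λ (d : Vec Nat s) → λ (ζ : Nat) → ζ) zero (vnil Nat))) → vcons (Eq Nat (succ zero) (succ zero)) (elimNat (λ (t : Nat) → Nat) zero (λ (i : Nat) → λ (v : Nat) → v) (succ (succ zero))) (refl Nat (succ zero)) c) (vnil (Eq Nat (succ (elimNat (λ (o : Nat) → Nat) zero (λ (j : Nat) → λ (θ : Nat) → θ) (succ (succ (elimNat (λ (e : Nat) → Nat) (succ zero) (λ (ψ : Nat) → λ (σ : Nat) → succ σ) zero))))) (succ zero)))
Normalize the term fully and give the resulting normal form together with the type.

reduced normal form:
  vcons (Eq Nat (succ zero) (succ zero)) zero (refl Nat (succ zero)) (vnil (Eq Nat (succ zero) (succ zero)))
the term's type:
  Vec (Eq Nat (succ zero) (succ zero)) (succ zero)
observation: normalization takes exactly 19 steps under the normal-order strategy.


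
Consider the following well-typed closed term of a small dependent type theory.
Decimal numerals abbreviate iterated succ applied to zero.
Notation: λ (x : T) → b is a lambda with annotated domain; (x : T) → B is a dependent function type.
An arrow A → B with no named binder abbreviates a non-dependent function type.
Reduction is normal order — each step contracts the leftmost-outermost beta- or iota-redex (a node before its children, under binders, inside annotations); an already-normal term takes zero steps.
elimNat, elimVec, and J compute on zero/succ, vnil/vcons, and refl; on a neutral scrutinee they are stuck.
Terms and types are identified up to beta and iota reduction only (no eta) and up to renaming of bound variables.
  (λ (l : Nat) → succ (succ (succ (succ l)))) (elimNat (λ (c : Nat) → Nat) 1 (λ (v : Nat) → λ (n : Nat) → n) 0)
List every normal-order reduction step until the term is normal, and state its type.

normal-order reduction:
  (λ (l : Nat) → succ (succ (succ (succ l)))) (elimNat (λ (c : Nat) → Nat) 1 (λ (v : Nat) → λ (n : Nat) → n) 0)
  ~> succ (succ (succ (succ (elimNat (λ (l : Nat) → Nat) 1 (λ (c : Nat) → λ (v : Nat) → v) 0))))
  ~> 5
type:
  Nat


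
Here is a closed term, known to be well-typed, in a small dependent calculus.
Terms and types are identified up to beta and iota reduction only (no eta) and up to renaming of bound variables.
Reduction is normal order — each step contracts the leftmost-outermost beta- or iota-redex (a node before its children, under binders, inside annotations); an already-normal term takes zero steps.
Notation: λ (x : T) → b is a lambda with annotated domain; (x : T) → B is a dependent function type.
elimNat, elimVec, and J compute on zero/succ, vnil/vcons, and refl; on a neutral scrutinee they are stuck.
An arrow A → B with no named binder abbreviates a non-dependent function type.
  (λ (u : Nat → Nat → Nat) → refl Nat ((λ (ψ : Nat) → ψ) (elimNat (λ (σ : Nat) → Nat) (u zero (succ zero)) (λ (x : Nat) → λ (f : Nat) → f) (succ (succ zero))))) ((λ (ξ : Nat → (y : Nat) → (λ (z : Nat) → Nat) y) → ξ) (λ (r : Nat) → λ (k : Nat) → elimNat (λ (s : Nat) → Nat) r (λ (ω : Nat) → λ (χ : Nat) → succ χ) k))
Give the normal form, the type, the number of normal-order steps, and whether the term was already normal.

reduced normal form:
  refl Nat (succ zero)
inferred type:
  Eq Nat (succ zero) (succ zero)
reduction steps (normal order): 16
started in normal form: no
first redex: a beta-redex


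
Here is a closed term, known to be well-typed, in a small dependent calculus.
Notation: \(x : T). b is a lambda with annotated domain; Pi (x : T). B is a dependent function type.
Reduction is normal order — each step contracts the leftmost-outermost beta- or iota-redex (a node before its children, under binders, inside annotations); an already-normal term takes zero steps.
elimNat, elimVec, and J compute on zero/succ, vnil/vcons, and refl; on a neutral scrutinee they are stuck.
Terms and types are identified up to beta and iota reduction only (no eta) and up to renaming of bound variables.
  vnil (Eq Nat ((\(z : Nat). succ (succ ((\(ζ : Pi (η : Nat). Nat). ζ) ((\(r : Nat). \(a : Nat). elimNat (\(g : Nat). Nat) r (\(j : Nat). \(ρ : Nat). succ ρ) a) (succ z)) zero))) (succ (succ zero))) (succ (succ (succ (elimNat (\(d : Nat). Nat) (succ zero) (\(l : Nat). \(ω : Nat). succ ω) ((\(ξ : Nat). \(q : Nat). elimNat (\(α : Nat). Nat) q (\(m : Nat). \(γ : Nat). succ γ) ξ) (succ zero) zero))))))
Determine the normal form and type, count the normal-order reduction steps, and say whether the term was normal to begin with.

reduced normal form:
  vnil (Eq Nat (succ (succ (succ (succ (succ zero))))) (succ (succ (succ (succ (succ zero))))))
inferred type:
  Vec (Eq Nat (succ (succ (succ (succ (succ zero))))) (succ (succ (succ (succ (succ zero)))))) zero
reduction steps (normal order): 15
term was already normal: no
first redex: a beta-redex


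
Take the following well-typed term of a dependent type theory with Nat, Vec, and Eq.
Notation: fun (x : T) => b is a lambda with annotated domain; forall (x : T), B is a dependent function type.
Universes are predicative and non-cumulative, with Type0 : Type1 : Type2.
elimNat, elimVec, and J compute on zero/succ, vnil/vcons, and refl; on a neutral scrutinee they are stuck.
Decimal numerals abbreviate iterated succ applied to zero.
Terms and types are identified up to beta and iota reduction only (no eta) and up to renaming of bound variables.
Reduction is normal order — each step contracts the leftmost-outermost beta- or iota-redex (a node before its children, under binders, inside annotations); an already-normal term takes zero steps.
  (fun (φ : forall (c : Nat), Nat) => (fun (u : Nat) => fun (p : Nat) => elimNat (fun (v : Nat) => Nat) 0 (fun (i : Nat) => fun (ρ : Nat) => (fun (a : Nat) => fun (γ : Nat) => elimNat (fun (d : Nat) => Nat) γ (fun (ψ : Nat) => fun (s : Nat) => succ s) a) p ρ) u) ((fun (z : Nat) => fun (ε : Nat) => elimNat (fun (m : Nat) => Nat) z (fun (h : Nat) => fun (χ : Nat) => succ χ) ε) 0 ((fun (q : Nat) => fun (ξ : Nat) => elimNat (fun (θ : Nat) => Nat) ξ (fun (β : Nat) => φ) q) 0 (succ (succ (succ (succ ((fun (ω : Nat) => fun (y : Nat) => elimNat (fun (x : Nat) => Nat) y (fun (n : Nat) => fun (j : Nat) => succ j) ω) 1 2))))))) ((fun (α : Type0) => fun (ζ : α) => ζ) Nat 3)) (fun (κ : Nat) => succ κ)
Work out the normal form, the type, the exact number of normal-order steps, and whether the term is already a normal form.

normal form:
  21
type:
  Nat
normal-order step count: 72
already normal: no
first redex: a beta-redex


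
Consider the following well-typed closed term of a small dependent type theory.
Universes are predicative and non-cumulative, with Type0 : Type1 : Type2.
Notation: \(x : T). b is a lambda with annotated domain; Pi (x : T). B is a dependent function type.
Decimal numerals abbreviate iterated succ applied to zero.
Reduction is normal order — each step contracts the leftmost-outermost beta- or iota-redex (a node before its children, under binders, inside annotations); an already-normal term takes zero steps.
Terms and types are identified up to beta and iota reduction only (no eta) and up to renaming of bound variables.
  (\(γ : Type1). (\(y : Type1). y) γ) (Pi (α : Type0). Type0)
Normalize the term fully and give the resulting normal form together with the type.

resulting normal form:
  Pi (γ : Type0). Type0
the term's type:
  Type1


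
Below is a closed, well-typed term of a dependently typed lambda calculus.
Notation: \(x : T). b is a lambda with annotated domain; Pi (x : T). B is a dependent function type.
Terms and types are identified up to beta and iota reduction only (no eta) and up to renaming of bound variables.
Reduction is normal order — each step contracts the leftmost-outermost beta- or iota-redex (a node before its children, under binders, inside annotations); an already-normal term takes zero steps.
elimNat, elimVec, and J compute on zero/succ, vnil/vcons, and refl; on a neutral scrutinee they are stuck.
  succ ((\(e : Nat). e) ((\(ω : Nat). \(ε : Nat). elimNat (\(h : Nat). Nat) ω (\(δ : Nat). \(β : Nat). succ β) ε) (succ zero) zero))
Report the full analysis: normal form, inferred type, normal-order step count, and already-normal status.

resulting normal form:
  succ (succ zero)
type:
  Nat
steps to reach normal form (normal order): 4
started in normal form: no
first redex: a beta-redex


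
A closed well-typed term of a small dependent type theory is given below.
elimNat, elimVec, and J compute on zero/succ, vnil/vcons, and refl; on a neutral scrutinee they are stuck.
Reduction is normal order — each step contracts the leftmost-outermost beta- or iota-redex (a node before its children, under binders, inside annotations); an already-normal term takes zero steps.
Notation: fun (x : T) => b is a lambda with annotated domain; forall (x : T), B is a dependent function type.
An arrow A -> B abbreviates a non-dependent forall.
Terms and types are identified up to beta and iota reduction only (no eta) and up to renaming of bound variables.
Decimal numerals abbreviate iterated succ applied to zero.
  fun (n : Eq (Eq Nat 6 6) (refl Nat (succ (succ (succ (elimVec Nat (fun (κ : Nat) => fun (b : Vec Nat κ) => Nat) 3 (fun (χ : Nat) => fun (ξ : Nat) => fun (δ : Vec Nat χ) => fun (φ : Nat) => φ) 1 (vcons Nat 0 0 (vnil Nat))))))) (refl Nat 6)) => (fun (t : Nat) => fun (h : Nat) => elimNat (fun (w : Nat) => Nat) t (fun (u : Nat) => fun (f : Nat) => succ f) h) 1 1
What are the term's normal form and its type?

reduced normal form:
  fun (n : Eq (Eq Nat 6 6) (refl Nat 6) (refl Nat 6)) => 2
the term's type:
  Eq (Eq Nat 6 6) (refl Nat 6) (refl Nat 6) -> Nat
observation: 12 normal-order steps separate the term from its normal form.


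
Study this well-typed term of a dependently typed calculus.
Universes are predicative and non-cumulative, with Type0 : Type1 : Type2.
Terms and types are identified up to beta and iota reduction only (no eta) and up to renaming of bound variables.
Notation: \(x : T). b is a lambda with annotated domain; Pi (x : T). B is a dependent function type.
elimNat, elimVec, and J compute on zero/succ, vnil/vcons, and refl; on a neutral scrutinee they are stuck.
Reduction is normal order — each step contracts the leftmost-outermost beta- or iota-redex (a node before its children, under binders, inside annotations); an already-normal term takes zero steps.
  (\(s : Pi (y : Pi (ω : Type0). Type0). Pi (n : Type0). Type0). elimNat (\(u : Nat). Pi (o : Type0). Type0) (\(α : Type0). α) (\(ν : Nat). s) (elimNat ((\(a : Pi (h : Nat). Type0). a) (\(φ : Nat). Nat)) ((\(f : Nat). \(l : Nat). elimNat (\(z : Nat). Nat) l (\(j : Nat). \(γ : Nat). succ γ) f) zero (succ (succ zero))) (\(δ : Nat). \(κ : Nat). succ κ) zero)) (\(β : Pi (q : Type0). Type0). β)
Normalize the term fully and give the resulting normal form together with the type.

normal form:
  \(s : Type0). s
the term's type:
  Pi (s : Type0). Type0
observation: contracting a beta-redex first, the term normalizes in 12 steps.


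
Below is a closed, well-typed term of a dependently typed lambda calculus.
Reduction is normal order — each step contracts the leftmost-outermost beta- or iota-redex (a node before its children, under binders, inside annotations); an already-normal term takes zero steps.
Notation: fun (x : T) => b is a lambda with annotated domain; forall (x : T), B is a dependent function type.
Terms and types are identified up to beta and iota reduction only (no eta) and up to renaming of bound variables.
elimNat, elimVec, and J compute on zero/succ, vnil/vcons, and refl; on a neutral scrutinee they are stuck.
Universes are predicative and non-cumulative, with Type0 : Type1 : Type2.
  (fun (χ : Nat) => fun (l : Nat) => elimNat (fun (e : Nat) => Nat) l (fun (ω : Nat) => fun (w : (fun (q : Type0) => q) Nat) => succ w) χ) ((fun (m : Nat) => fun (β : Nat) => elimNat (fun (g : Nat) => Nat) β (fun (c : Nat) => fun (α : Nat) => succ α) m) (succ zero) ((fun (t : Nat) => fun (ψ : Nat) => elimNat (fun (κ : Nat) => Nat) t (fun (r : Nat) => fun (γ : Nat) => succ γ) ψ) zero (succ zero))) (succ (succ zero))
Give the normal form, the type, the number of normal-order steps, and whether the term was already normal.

reduced normal form:
  succ (succ (succ (succ zero)))
type:
  Nat
steps to reach normal form (normal order): 22
started in normal form: no
first contracted redex: a beta-redex


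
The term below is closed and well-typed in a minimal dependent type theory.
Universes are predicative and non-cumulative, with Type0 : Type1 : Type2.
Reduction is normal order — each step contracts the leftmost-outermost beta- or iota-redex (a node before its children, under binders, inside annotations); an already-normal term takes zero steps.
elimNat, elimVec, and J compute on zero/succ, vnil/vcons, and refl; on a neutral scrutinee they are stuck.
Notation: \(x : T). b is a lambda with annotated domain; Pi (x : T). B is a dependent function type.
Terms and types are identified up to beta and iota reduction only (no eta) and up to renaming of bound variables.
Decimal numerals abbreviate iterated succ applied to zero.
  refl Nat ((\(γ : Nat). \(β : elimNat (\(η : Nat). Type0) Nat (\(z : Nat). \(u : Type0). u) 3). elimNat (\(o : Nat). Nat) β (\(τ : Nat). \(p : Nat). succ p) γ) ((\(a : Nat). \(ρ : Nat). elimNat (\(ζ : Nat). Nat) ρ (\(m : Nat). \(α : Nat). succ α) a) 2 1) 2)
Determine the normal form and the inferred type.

reduced normal form:
  refl Nat 5
type:
  Eq Nat 5 5


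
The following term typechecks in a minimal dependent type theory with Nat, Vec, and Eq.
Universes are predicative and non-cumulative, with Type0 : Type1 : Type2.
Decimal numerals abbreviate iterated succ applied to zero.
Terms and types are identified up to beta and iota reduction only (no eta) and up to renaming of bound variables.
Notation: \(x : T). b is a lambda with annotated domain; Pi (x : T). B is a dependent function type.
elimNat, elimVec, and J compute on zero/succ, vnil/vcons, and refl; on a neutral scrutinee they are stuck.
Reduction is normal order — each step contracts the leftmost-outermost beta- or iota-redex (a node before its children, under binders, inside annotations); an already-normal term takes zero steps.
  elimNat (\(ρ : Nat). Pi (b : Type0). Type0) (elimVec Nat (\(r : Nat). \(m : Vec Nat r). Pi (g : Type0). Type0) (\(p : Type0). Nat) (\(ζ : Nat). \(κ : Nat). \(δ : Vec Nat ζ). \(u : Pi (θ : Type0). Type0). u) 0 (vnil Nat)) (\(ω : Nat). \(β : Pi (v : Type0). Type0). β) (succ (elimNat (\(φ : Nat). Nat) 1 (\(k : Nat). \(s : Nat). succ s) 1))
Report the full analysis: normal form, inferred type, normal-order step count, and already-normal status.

reduced normal form:
  \(ρ : Type0). Nat
type:
  Pi (ρ : Type0). Type0
normal-order step count: 15
started in normal form: no
first contracted redex: an elimNat iota-redex


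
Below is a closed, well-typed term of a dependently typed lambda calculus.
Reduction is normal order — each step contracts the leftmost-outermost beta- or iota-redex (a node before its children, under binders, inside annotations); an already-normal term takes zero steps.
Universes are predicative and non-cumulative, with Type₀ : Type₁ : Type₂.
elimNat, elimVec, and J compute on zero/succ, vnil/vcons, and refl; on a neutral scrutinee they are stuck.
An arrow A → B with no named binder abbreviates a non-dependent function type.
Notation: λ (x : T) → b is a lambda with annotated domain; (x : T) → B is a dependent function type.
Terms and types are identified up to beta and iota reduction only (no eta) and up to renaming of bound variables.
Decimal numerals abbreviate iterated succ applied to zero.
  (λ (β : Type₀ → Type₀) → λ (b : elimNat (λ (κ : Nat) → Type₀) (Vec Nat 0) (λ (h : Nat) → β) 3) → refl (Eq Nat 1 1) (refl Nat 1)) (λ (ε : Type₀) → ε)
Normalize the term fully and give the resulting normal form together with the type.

resulting normal form:
  λ (β : Vec Nat 0) → refl (Eq Nat 1 1) (refl Nat 1)
inferred type:
  Vec Nat 0 → Eq (Eq Nat 1 1) (refl Nat 1) (refl Nat 1)
observation: reduction starts at a beta-redex, and 11 normal-order steps reach the normal form.


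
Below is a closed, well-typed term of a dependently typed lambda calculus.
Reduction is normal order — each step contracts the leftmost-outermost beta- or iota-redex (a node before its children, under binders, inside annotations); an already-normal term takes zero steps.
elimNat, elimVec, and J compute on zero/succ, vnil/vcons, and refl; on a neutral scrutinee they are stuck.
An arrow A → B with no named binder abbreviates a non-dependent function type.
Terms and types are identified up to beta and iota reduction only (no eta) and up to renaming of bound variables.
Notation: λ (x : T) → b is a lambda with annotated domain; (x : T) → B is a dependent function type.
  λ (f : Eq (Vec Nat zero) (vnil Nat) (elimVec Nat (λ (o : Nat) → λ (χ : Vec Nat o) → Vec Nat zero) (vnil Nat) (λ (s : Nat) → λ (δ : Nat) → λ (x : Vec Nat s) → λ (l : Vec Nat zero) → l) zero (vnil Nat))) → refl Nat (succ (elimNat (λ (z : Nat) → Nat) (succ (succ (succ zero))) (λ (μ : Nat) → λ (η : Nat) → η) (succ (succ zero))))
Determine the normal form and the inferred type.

resulting normal form:
  λ (f : Eq (Vec Nat zero) (vnil Nat) (vnil Nat)) → refl Nat (succ (succ (succ (succ zero))))
the term's type:
  Eq (Vec Nat zero) (vnil Nat) (vnil Nat) → Eq Nat (succ (succ (succ (succ zero)))) (succ (succ (succ (succ zero))))


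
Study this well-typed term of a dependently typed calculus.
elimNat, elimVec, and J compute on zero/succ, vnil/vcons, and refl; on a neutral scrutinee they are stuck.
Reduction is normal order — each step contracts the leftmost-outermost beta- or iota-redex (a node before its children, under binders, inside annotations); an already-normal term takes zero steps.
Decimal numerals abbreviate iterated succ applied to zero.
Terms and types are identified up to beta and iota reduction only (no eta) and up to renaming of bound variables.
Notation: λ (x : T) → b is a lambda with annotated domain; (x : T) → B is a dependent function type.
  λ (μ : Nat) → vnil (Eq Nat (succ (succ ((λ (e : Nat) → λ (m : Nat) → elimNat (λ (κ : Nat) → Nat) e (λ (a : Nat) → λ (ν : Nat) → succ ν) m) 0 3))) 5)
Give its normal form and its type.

normal form:
  λ (μ : Nat) → vnil (Eq Nat 5 5)
type:
  (μ : Nat) → Vec (Eq Nat 5 5) 0
observation: normalization takes exactly 12 steps under the normal-order strategy.


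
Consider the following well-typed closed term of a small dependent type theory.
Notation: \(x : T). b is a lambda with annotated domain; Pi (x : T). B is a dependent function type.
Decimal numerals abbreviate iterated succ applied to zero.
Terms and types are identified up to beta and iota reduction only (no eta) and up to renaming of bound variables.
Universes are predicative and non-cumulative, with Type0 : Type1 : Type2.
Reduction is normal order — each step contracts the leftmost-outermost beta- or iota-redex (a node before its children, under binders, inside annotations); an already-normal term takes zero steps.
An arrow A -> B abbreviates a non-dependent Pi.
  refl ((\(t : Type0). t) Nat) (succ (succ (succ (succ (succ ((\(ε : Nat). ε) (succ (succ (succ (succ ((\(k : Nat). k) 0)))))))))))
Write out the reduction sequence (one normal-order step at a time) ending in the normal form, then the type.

normal-order reduction:
  refl ((\(t : Type0). t) Nat) (succ (succ (succ (succ (succ ((\(ε : Nat). ε) (succ (succ (succ (succ ((\(k : Nat). k) 0)))))))))))
  ~> refl Nat (succ (succ (succ (succ (succ ((\(t : Nat). t) (succ (succ (succ (succ ((\(ε : Nat). ε) 0)))))))))))
  ~> refl Nat (succ (succ (succ (succ (succ (succ (succ (succ (succ ((\(t : Nat). t) 0))))))))))
  ~> refl Nat 9
inferred type:
  Eq Nat 9 9


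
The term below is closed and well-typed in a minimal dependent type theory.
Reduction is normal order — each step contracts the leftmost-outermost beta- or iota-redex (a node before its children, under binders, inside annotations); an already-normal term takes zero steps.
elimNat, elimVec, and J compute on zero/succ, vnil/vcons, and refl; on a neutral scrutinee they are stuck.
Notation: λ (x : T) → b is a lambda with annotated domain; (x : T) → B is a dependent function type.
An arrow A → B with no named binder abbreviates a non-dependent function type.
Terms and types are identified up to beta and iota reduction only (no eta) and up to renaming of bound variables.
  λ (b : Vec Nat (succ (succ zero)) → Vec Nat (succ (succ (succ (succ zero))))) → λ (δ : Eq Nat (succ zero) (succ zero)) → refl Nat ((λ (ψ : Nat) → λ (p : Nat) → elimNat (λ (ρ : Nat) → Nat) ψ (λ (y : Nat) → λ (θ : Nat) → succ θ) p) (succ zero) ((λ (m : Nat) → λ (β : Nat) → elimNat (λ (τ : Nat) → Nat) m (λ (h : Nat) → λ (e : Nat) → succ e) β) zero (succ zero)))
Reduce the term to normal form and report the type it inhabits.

normal form:
  λ (b : Vec Nat (succ (succ zero)) → Vec Nat (succ (succ (succ (succ zero))))) → λ (δ : Eq Nat (succ zero) (succ zero)) → refl Nat (succ (succ zero))
type:
  (Vec Nat (succ (succ zero)) → Vec Nat (succ (succ (succ (succ zero))))) → Eq Nat (succ zero) (succ zero) → Eq Nat (succ (succ zero)) (succ (succ zero))
observation: reduction starts at a beta-redex, and 12 normal-order steps reach the normal form.


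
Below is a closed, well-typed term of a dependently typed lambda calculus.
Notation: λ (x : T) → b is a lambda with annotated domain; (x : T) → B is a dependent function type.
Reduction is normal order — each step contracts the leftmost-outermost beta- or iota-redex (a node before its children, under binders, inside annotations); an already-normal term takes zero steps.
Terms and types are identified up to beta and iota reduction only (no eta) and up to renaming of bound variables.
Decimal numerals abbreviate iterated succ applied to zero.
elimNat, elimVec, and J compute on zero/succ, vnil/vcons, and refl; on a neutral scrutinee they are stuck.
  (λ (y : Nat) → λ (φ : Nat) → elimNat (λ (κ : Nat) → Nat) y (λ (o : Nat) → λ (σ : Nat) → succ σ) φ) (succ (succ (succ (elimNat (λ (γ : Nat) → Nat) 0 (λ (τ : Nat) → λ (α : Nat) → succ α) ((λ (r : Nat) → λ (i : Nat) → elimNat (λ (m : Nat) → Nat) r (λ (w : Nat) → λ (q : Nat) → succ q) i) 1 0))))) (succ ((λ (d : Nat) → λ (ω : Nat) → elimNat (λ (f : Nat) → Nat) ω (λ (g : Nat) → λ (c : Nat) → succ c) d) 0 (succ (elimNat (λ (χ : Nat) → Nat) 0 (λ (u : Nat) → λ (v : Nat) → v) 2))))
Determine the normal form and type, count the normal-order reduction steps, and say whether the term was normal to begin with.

resulting normal form:
  6
inferred type:
  Nat
reduction steps (normal order): 26
started in normal form: no
first contracted redex: a beta-redex


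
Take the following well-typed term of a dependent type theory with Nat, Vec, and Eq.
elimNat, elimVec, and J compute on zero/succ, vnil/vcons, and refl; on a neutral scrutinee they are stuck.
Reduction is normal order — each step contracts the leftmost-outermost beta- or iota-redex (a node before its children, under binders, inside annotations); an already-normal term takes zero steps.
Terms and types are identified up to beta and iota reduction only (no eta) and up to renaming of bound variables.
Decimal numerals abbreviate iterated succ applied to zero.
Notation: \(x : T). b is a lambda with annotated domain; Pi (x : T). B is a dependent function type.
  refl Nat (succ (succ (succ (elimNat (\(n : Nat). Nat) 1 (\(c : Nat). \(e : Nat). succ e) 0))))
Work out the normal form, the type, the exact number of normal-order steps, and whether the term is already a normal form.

reduced normal form:
  refl Nat 4
the term's type:
  Eq Nat 4 4
reduction steps (normal order): 1
started in normal form: no
first redex: an elimNat iota-redex


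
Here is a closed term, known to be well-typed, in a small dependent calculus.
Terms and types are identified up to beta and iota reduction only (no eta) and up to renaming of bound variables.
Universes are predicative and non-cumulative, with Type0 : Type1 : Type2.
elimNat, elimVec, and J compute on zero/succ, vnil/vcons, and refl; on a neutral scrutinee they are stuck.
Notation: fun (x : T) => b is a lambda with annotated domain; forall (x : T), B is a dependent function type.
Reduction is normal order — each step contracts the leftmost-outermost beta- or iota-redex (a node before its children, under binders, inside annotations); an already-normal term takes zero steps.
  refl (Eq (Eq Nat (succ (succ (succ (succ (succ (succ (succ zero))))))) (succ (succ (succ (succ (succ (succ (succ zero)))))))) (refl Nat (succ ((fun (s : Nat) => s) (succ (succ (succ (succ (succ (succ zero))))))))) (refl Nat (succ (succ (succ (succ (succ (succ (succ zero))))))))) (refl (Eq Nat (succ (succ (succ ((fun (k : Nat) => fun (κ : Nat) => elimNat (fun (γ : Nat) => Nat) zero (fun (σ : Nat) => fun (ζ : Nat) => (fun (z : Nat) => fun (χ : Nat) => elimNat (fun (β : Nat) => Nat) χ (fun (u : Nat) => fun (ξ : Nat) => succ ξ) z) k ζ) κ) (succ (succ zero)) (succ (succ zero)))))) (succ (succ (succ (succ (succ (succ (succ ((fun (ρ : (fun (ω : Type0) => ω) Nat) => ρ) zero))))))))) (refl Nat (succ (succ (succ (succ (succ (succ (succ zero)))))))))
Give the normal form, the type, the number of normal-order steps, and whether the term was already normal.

resulting normal form:
  refl (Eq (Eq Nat (succ (succ (succ (succ (succ (succ (succ zero))))))) (succ (succ (succ (succ (succ (succ (succ zero)))))))) (refl Nat (succ (succ (succ (succ (succ (succ (succ zero)))))))) (refl Nat (succ (succ (succ (succ (succ (succ (succ zero))))))))) (refl (Eq Nat (succ (succ (succ (succ (succ (succ (succ zero))))))) (succ (succ (succ (succ (succ (succ (succ zero)))))))) (refl Nat (succ (succ (succ (succ (succ (succ (succ zero)))))))))
inferred type:
  Eq (Eq (Eq Nat (succ (succ (succ (succ (succ (succ (succ zero))))))) (succ (succ (succ (succ (succ (succ (succ zero)))))))) (refl Nat (succ (succ (succ (succ (succ (succ (succ zero)))))))) (refl Nat (succ (succ (succ (succ (succ (succ (succ zero))))))))) (refl (Eq Nat (succ (succ (succ (succ (succ (succ (succ zero))))))) (succ (succ (succ (succ (succ (succ (succ zero)))))))) (refl Nat (succ (succ (succ (succ (succ (succ (succ zero))))))))) (refl (Eq Nat (succ (succ (succ (succ (succ (succ (succ zero))))))) (succ (succ (succ (succ (succ (succ (succ zero)))))))) (refl Nat (succ (succ (succ (succ (succ (succ (succ zero)))))))))
normal-order step count: 29
started in normal form: no
first contracted redex: a beta-redex


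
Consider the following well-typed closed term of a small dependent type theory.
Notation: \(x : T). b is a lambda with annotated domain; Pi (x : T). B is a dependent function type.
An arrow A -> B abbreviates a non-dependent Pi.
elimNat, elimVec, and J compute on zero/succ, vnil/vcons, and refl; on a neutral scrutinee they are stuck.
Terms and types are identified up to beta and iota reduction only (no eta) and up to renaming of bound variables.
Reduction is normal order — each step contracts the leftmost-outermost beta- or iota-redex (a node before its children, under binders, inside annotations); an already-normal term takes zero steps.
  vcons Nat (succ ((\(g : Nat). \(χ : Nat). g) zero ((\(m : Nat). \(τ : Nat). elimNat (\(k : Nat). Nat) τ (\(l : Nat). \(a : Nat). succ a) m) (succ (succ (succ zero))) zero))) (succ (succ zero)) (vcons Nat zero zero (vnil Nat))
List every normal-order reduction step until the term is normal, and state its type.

normal-order reduction sequence:
  vcons Nat (succ ((\(g : Nat). \(χ : Nat). g) zero ((\(m : Nat). \(τ : Nat). elimNat (\(k : Nat). Nat) τ (\(l : Nat). \(a : Nat). succ a) m) (succ (succ (succ zero))) zero))) (succ (succ zero)) (vcons Nat zero zero (vnil Nat))
  ~> vcons Nat (succ ((\(g : Nat). zero) ((\(χ : Nat). \(m : Nat). elimNat (\(τ : Nat). Nat) m (\(k : Nat). \(l : Nat). succ l) χ) (succ (succ (succ zero))) zero))) (succ (succ zero)) (vcons Nat zero zero (vnil Nat))
  ~> vcons Nat (succ zero) (succ (succ zero)) (vcons Nat zero zero (vnil Nat))
the term's type:
  Vec Nat (succ (succ zero))


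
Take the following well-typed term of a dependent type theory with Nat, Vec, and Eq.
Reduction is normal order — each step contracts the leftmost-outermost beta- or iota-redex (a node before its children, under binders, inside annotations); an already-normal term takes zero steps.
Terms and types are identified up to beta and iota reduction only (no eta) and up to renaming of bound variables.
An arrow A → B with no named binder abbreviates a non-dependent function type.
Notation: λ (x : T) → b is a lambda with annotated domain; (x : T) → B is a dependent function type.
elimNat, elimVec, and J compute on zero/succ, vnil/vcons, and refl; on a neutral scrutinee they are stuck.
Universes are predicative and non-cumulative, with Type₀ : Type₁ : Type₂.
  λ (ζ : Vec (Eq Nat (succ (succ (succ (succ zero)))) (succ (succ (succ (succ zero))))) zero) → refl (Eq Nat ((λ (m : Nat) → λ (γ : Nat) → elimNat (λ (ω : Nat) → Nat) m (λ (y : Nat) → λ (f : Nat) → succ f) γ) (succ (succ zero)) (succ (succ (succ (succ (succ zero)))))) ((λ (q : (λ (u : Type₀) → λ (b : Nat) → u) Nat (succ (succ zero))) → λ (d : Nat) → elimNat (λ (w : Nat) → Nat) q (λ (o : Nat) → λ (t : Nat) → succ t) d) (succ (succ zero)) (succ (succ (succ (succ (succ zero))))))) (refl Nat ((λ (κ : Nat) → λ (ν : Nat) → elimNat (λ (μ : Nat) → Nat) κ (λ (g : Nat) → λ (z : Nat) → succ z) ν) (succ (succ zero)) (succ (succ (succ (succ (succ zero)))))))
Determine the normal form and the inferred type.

normal form:
  λ (ζ : Vec (Eq Nat (succ (succ (succ (succ zero)))) (succ (succ (succ (succ zero))))) zero) → refl (Eq Nat (succ (succ (succ (succ (succ (succ (succ zero))))))) (succ (succ (succ (succ (succ (succ (succ zero)))))))) (refl Nat (succ (succ (succ (succ (succ (succ (succ zero))))))))
the term's type:
  Vec (Eq Nat (succ (succ (succ (succ zero)))) (succ (succ (succ (succ zero))))) zero → Eq (Eq Nat (succ (succ (succ (succ (succ (succ (succ zero))))))) (succ (succ (succ (succ (succ (succ (succ zero)))))))) (refl Nat (succ (succ (succ (succ (succ (succ (succ zero)))))))) (refl Nat (succ (succ (succ (succ (succ (succ (succ zero))))))))
observation: contracting a beta-redex first, the term normalizes in 54 steps.


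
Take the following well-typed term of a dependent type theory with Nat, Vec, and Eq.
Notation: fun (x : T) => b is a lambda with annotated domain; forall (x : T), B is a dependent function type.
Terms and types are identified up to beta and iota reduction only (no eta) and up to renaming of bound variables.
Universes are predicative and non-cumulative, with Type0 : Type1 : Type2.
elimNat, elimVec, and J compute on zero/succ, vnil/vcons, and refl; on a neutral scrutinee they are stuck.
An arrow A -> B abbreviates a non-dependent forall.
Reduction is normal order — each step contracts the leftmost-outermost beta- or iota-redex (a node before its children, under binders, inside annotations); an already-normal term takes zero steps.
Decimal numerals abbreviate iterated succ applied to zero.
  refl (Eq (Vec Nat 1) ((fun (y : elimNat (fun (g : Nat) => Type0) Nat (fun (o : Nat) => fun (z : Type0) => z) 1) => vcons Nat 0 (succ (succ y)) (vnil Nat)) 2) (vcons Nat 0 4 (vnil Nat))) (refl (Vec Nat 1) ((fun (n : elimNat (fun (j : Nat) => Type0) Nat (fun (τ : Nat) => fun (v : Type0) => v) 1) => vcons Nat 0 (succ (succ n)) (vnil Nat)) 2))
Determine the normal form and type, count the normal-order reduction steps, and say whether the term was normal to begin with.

reduced normal form:
  refl (Eq (Vec Nat 1) (vcons Nat 0 4 (vnil Nat)) (vcons Nat 0 4 (vnil Nat))) (refl (Vec Nat 1) (vcons Nat 0 4 (vnil Nat)))
inferred type:
  Eq (Eq (Vec Nat 1) (vcons Nat 0 4 (vnil Nat)) (vcons Nat 0 4 (vnil Nat))) (refl (Vec Nat 1) (vcons Nat 0 4 (vnil Nat))) (refl (Vec Nat 1) (vcons Nat 0 4 (vnil Nat)))
steps to reach normal form (normal order): 2
started in normal form: no
first redex: a beta-redex


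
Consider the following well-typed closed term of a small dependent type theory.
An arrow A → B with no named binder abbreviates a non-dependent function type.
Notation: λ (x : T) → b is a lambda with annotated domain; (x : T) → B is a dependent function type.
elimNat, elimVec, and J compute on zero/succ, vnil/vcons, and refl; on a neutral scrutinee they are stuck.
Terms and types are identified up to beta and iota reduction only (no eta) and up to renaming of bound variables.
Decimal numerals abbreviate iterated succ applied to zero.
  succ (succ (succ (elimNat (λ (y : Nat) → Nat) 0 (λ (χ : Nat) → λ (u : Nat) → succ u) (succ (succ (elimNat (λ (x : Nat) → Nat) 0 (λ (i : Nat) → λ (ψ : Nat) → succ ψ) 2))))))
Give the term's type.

type:
  Nat


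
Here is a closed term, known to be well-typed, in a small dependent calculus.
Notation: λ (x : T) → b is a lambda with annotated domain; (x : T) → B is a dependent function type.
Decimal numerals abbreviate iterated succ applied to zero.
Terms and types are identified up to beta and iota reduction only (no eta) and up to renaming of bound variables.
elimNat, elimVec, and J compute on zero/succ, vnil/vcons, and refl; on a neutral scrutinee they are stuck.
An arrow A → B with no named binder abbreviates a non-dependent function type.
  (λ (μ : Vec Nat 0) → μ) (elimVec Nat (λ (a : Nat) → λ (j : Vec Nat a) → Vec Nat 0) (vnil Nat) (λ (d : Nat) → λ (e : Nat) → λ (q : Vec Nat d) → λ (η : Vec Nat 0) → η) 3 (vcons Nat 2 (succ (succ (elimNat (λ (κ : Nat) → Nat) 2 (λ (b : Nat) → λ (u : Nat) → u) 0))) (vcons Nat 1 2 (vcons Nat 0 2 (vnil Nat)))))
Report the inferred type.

the term's type:
  Vec Nat 0


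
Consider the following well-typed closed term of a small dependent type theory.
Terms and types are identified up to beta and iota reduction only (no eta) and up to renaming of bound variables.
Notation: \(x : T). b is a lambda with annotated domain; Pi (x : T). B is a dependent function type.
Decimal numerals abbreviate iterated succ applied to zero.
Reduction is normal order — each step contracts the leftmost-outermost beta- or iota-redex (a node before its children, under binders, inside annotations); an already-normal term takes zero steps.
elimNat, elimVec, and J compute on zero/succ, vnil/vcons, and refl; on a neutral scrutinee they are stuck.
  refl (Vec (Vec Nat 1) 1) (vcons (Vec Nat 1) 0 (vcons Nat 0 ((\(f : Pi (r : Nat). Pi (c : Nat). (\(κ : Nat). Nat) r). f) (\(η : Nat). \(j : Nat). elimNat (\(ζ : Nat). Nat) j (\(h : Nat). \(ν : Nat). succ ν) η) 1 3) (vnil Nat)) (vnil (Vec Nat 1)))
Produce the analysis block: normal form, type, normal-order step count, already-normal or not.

reduced normal form:
  refl (Vec (Vec Nat 1) 1) (vcons (Vec Nat 1) 0 (vcons Nat 0 4 (vnil Nat)) (vnil (Vec Nat 1)))
inferred type:
  Eq (Vec (Vec Nat 1) 1) (vcons (Vec Nat 1) 0 (vcons Nat 0 4 (vnil Nat)) (vnil (Vec Nat 1))) (vcons (Vec Nat 1) 0 (vcons Nat 0 4 (vnil Nat)) (vnil (Vec Nat 1)))
normal-order step count: 7
started in normal form: no
first redex: a beta-redex
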